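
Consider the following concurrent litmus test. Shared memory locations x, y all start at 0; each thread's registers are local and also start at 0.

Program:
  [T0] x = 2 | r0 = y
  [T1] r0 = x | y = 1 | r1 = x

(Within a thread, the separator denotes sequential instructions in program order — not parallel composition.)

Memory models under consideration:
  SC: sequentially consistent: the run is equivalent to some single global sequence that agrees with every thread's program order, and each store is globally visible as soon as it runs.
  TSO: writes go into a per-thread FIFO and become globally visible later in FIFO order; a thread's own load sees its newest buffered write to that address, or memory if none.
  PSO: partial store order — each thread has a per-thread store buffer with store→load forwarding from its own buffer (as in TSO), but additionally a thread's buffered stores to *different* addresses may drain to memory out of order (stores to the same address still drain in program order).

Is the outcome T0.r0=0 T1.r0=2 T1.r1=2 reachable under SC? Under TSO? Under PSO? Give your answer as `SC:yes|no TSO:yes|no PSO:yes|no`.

outcome vector order: (T0.r0,T1.r0,T1.r1)
SC (5): 002, 022, 100, 102, 122
TSO (6): 000, 002, 022, 100, 102, 122
PSO (6): 000, 002, 022, 100, 102, 122
target 022 ∈ {SC,TSO,PSO}

SC:yes TSO:yes PSO:yes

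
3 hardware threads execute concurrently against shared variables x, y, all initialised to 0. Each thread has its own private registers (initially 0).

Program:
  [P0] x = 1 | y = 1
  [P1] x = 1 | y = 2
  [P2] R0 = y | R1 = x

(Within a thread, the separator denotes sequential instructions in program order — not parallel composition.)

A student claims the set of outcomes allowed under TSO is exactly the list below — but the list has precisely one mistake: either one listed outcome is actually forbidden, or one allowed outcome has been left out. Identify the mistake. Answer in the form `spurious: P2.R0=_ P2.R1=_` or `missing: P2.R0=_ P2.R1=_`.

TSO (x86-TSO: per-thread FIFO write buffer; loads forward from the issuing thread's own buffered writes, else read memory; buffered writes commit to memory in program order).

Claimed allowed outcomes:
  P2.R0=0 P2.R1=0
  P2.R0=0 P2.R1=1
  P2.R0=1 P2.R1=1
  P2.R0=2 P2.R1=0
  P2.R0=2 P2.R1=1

spurious: P2.R0=2 P2.R1=0

outcome vector order: (P2.R0,P2.R1)
under TSO → 00; 01; 11; 21
claimed∖TSO = {20}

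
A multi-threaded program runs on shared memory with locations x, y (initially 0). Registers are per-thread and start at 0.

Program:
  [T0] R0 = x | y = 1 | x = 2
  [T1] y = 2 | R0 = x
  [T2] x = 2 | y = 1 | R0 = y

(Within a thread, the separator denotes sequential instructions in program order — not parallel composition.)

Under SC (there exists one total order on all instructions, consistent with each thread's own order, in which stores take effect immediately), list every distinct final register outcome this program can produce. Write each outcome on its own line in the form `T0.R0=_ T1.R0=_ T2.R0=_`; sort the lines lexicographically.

T0.R0=0 T1.R0=0 T2.R0=1
T0.R0=0 T1.R0=2 T2.R0=1
T0.R0=0 T1.R0=2 T2.R0=2
T0.R0=2 T1.R0=0 T2.R0=1
T0.R0=2 T1.R0=2 T2.R0=1
T0.R0=2 T1.R0=2 T2.R0=2

outcome vector order: (T0.R0,T1.R0,T2.R0)
|SC outcomes| = 6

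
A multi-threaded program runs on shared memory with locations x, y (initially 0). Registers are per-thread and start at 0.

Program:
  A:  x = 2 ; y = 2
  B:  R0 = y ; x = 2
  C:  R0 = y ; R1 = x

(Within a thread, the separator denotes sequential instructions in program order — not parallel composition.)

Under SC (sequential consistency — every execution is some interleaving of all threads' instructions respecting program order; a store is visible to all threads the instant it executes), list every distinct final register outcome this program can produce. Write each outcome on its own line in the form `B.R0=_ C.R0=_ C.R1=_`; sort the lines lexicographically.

outcome vector order: (B.R0,C.R0,C.R1)
|SC outcomes| = 6

B.R0=0 C.R0=0 C.R1=0
B.R0=0 C.R0=0 C.R1=2
B.R0=0 C.R0=2 C.R1=2
B.R0=2 C.R0=0 C.R1=0
B.R0=2 C.R0=0 C.R1=2
B.R0=2 C.R0=2 C.R1=2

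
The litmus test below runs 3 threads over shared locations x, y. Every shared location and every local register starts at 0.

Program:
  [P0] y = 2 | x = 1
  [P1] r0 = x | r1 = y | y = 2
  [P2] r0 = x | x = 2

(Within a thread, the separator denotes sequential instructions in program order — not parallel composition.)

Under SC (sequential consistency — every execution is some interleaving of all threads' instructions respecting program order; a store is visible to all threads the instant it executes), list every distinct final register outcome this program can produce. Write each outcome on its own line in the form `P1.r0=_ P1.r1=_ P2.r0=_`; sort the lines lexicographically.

P1.r0=0 P1.r1=0 P2.r0=0
P1.r0=0 P1.r1=0 P2.r0=1
P1.r0=0 P1.r1=2 P2.r0=0
P1.r0=0 P1.r1=2 P2.r0=1
P1.r0=1 P1.r1=2 P2.r0=0
P1.r0=1 P1.r1=2 P2.r0=1
P1.r0=2 P1.r1=0 P2.r0=0
P1.r0=2 P1.r1=2 P2.r0=0
P1.r0=2 P1.r1=2 P2.r0=1

outcome vector order: (P1.r0,P1.r1,P2.r0)
|SC outcomes| = 9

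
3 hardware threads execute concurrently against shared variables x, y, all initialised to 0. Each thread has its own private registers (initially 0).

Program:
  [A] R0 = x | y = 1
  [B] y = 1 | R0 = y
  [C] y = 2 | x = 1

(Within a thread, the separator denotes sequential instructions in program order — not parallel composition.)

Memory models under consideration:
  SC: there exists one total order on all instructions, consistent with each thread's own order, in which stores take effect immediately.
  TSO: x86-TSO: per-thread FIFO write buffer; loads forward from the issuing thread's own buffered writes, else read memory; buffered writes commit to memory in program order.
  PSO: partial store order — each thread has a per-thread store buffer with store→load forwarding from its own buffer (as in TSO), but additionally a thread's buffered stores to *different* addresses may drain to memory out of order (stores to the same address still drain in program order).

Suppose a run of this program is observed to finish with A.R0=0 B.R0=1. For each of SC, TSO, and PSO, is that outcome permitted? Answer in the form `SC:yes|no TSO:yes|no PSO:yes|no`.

SC:yes TSO:yes PSO:yes

outcome vector order: (A.R0,B.R0)
under SC → 0/1 0/2 1/1 1/2
under TSO → 0/1 0/2 1/1 1/2
under PSO → 0/1 0/2 1/1 1/2
target 0/1 ∈ {SC,TSO,PSO}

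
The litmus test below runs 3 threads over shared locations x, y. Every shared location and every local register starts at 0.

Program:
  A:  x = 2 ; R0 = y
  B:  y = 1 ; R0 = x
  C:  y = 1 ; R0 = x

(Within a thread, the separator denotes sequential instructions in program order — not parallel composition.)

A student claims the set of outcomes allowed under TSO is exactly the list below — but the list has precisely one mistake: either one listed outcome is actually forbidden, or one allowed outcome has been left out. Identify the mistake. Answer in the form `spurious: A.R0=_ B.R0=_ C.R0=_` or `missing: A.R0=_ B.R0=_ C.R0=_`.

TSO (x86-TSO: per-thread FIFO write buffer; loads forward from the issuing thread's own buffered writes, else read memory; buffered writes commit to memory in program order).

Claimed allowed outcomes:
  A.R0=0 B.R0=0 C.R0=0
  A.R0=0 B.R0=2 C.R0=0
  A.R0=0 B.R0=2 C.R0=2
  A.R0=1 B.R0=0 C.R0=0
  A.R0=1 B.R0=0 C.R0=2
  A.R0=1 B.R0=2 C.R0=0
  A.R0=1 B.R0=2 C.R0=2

outcome vector order: (A.R0,B.R0,C.R0)
TSO: 8 outcomes — {0/0/0, 0/0/2, 0/2/0, 0/2/2, 1/0/0, 1/0/2, 1/2/0, 1/2/2}
TSO∖claimed = {0/0/2}

missing: A.R0=0 B.R0=0 C.R0=2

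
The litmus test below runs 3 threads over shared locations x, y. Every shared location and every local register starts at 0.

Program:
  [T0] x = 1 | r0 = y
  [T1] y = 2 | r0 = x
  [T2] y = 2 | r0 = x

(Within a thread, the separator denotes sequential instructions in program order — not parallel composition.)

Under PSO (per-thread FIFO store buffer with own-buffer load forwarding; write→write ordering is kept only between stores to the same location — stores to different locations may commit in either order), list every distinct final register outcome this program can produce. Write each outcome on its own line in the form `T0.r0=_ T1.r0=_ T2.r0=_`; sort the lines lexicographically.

T0.r0=0 T1.r0=0 T2.r0=0
T0.r0=0 T1.r0=0 T2.r0=1
T0.r0=0 T1.r0=1 T2.r0=0
T0.r0=0 T1.r0=1 T2.r0=1
T0.r0=2 T1.r0=0 T2.r0=0
T0.r0=2 T1.r0=0 T2.r0=1
T0.r0=2 T1.r0=1 T2.r0=0
T0.r0=2 T1.r0=1 T2.r0=1

outcome vector order: (T0.r0,T1.r0,T2.r0)
|PSO outcomes| = 8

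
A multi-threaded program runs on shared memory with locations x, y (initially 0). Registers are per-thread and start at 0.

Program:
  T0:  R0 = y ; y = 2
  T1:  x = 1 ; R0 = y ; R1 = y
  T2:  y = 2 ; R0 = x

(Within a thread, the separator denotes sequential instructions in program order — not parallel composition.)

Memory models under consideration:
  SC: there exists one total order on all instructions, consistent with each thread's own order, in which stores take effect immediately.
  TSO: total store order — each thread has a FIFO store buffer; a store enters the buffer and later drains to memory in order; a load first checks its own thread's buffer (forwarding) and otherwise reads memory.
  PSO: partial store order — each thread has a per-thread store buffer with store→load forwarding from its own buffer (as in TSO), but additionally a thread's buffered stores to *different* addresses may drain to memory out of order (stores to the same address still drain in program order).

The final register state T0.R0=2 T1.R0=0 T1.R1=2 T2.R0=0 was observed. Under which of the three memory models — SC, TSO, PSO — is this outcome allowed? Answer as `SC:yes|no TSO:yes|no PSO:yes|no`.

outcome vector order: (T0.R0,T1.R0,T1.R1,T2.R0)
under SC → (0,0,0,1), (0,0,2,1), (0,2,2,0), (0,2,2,1), (2,0,0,1), (2,0,2,1), (2,2,2,0), (2,2,2,1)
under TSO → (0,0,0,0), (0,0,0,1), (0,0,2,0), (0,0,2,1), (0,2,2,0), (0,2,2,1), (2,0,0,0), (2,0,0,1), (2,0,2,0), (2,0,2,1), (2,2,2,0), (2,2,2,1)
under PSO → (0,0,0,0), (0,0,0,1), (0,0,2,0), (0,0,2,1), (0,2,2,0), (0,2,2,1), (2,0,0,0), (2,0,0,1), (2,0,2,0), (2,0,2,1), (2,2,2,0), (2,2,2,1)
target (2,0,2,0) ∈ {TSO,PSO}

SC:no TSO:yes PSO:yes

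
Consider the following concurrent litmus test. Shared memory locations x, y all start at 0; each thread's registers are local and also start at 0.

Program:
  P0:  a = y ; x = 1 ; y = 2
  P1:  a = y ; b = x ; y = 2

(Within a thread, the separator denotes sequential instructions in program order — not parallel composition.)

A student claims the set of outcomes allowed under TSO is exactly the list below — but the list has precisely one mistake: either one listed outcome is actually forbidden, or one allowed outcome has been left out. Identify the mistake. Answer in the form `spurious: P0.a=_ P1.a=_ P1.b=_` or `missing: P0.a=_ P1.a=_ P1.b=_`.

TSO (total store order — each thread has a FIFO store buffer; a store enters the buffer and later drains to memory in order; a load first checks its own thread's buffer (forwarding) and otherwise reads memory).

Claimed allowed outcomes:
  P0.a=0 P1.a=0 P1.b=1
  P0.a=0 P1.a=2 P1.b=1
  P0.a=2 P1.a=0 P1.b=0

missing: P0.a=0 P1.a=0 P1.b=0

outcome vector order: (P0.a,P1.a,P1.b)
TSO: 4 outcomes — {0/0/0 0/0/1 0/2/1 2/0/0}
TSO∖claimed = {0/0/0}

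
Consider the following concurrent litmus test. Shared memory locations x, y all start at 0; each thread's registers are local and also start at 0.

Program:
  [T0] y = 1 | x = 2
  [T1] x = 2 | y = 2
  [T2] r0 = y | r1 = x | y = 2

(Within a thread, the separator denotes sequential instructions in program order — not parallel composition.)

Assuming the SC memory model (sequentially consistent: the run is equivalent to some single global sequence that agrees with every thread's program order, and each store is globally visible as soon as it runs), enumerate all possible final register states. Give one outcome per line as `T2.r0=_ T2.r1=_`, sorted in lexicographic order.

T2.r0=0 T2.r1=0
T2.r0=0 T2.r1=2
T2.r0=1 T2.r1=0
T2.r0=1 T2.r1=2
T2.r0=2 T2.r1=2

outcome vector order: (T2.r0,T2.r1)
|SC outcomes| = 5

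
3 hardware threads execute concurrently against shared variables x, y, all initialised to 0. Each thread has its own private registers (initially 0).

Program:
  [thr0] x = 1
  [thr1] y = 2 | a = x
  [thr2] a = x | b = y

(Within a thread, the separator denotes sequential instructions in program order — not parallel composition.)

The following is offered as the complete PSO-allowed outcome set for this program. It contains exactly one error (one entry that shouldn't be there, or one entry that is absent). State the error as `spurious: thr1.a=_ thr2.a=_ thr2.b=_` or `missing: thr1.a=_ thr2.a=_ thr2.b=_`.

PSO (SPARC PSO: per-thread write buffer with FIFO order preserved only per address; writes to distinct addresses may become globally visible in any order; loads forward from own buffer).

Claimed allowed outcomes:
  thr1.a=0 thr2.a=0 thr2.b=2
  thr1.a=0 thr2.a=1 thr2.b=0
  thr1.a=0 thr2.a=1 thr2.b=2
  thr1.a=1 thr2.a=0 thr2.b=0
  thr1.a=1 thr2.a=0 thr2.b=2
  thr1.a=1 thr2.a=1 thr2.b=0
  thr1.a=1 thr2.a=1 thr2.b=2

missing: thr1.a=0 thr2.a=0 thr2.b=0

outcome vector order: (thr1.a,thr2.a,thr2.b)
PSO (8): (0,0,0); (0,0,2); (0,1,0); (0,1,2); (1,0,0); (1,0,2); (1,1,0); (1,1,2)
PSO∖claimed = {(0,0,0)}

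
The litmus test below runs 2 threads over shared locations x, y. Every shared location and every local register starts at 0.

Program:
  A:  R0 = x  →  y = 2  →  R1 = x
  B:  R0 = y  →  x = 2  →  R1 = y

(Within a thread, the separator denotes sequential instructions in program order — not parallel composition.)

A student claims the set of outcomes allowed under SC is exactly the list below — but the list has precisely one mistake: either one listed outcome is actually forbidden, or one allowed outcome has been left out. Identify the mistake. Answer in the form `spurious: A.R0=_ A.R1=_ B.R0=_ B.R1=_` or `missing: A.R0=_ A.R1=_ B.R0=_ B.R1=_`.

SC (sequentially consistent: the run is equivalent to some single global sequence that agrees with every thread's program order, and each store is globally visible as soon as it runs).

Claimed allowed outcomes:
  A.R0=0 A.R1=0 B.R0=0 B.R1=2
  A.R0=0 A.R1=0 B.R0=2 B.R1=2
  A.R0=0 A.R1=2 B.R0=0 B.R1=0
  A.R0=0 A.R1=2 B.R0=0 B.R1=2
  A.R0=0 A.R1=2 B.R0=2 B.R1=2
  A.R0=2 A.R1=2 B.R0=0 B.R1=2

outcome vector order: (A.R0,A.R1,B.R0,B.R1)
SC: 7 outcomes — {(0,0,0,2), (0,0,2,2), (0,2,0,0), (0,2,0,2), (0,2,2,2), (2,2,0,0), (2,2,0,2)}
SC∖claimed = {(2,2,0,0)}

missing: A.R0=2 A.R1=2 B.R0=0 B.R1=0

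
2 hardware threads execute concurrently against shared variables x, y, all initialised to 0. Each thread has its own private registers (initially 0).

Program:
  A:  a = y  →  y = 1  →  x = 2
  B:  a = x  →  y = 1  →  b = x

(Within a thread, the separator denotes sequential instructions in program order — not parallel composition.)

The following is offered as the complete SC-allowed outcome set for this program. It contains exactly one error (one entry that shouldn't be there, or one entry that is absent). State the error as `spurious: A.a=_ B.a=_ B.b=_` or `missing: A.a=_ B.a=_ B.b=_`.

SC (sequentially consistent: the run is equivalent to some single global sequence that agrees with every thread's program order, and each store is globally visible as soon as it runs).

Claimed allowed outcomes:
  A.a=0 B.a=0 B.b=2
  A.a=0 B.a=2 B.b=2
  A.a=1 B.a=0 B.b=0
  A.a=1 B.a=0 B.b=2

missing: A.a=0 B.a=0 B.b=0

outcome vector order: (A.a,B.a,B.b)
SC (5): 000, 002, 022, 100, 102
SC∖claimed = {000}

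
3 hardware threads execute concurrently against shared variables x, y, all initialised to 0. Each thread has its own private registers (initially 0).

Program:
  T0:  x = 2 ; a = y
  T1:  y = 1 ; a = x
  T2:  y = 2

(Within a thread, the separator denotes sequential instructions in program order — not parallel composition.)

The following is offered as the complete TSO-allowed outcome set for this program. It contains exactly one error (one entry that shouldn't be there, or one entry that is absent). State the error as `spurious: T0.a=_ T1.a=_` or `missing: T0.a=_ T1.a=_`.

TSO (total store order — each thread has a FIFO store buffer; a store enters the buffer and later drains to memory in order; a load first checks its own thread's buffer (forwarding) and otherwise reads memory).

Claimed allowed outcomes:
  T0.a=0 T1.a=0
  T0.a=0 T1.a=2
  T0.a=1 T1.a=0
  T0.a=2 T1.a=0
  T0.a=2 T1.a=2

outcome vector order: (T0.a,T1.a)
[TSO] allowed = {(0,0); (0,2); (1,0); (1,2); (2,0); (2,2)}
TSO∖claimed = {(1,2)}

missing: T0.a=1 T1.a=2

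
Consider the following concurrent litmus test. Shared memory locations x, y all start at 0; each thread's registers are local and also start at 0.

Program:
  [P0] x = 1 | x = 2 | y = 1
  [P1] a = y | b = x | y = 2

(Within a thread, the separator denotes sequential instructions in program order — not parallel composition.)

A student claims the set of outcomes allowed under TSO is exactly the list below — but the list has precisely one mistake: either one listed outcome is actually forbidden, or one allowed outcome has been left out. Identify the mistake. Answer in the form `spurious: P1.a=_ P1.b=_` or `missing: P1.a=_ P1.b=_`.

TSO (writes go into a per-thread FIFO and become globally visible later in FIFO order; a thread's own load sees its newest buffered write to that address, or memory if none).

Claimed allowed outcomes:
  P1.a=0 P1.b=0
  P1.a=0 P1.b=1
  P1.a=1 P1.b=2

outcome vector order: (P1.a,P1.b)
TSO (4): 0/0; 0/1; 0/2; 1/2
TSO∖claimed = {0/2}

missing: P1.a=0 P1.b=2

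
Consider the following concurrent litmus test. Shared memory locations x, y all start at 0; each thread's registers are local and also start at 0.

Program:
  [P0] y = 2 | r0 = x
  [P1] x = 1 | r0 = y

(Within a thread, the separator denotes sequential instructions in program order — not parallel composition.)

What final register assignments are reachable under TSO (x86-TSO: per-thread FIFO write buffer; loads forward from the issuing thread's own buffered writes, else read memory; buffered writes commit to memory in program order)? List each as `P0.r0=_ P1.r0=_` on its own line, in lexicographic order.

P0.r0=0 P1.r0=0
P0.r0=0 P1.r0=2
P0.r0=1 P1.r0=0
P0.r0=1 P1.r0=2

outcome vector order: (P0.r0,P1.r0)
|TSO outcomes| = 4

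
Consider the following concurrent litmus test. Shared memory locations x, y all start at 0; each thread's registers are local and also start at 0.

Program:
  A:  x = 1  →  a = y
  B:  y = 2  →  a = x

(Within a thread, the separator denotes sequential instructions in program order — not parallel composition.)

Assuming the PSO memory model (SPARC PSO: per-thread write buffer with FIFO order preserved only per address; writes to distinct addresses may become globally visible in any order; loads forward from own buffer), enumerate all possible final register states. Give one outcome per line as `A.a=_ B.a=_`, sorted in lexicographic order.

outcome vector order: (A.a,B.a)
|PSO outcomes| = 4

A.a=0 B.a=0
A.a=0 B.a=1
A.a=2 B.a=0
A.a=2 B.a=1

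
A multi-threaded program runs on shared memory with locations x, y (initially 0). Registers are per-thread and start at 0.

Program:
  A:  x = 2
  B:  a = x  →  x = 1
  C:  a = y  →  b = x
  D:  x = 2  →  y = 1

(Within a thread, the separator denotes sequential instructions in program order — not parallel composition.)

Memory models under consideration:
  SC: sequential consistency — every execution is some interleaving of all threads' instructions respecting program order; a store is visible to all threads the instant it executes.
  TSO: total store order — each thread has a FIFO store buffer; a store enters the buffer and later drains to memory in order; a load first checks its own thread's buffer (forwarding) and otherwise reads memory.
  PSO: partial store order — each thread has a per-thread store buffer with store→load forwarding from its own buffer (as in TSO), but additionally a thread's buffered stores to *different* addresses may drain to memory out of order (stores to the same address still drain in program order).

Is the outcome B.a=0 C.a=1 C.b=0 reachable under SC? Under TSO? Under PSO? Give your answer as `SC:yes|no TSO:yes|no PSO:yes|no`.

outcome vector order: (B.a,C.a,C.b)
SC: 10 outcomes — {<0 0 0> <0 0 1> <0 0 2> <0 1 1> <0 1 2> <2 0 0> <2 0 1> <2 0 2> <2 1 1> <2 1 2>}
TSO: 10 outcomes — {<0 0 0> <0 0 1> <0 0 2> <0 1 1> <0 1 2> <2 0 0> <2 0 1> <2 0 2> <2 1 1> <2 1 2>}
PSO: 12 outcomes — {<0 0 0> <0 0 1> <0 0 2> <0 1 0> <0 1 1> <0 1 2> <2 0 0> <2 0 1> <2 0 2> <2 1 0> <2 1 1> <2 1 2>}
target <0 1 0> ∈ {PSO}

SC:no TSO:no PSO:yes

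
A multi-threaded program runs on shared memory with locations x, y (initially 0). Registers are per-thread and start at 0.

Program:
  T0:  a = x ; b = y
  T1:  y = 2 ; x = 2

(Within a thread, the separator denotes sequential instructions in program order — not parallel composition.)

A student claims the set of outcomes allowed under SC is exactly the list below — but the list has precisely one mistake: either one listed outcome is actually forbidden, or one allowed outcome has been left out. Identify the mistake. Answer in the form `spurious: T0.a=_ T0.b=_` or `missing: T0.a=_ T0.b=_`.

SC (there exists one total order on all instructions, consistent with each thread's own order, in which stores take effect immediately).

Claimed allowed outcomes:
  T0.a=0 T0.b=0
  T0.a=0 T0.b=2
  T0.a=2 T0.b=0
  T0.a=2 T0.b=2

outcome vector order: (T0.a,T0.b)
SC: 3 outcomes — {0/0, 0/2, 2/2}
claimed∖SC = {2/0}

spurious: T0.a=2 T0.b=0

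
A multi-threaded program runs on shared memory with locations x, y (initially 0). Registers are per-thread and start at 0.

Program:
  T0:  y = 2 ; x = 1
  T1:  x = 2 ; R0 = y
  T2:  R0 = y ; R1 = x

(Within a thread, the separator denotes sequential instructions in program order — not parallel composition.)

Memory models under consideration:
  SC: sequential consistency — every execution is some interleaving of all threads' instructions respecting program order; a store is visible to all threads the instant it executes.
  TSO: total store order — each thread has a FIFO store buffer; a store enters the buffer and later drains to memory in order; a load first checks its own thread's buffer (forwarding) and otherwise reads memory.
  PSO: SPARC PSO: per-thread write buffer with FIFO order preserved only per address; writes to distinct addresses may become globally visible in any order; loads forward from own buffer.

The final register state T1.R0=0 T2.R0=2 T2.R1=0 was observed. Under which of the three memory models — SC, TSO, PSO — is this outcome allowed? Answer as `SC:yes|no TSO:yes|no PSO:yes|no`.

outcome vector order: (T1.R0,T2.R0,T2.R1)
SC (11): 0/0/0; 0/0/1; 0/0/2; 0/2/1; 0/2/2; 2/0/0; 2/0/1; 2/0/2; 2/2/0; 2/2/1; 2/2/2
TSO (12): 0/0/0; 0/0/1; 0/0/2; 0/2/0; 0/2/1; 0/2/2; 2/0/0; 2/0/1; 2/0/2; 2/2/0; 2/2/1; 2/2/2
PSO (12): 0/0/0; 0/0/1; 0/0/2; 0/2/0; 0/2/1; 0/2/2; 2/0/0; 2/0/1; 2/0/2; 2/2/0; 2/2/1; 2/2/2
target 0/2/0 ∈ {TSO,PSO}

SC:no TSO:yes PSO:yes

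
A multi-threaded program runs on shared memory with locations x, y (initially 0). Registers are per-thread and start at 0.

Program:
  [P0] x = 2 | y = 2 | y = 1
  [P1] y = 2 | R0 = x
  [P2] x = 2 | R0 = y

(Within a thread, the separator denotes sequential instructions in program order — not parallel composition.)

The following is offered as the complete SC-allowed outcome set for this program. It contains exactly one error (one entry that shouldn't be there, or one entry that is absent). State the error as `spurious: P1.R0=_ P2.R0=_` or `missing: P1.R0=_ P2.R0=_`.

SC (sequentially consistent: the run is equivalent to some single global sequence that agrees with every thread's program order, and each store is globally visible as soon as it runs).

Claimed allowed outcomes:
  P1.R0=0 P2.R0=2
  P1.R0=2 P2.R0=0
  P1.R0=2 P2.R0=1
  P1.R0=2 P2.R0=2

missing: P1.R0=0 P2.R0=1

outcome vector order: (P1.R0,P2.R0)
SC: 5 outcomes — {01; 02; 20; 21; 22}
SC∖claimed = {01}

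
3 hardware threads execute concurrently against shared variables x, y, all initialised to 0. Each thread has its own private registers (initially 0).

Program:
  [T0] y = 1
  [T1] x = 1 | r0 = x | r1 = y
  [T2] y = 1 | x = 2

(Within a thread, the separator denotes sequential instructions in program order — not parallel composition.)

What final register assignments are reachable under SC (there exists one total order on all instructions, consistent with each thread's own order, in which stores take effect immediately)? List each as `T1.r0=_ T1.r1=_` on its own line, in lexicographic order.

outcome vector order: (T1.r0,T1.r1)
|SC outcomes| = 3

T1.r0=1 T1.r1=0
T1.r0=1 T1.r1=1
T1.r0=2 T1.r1=1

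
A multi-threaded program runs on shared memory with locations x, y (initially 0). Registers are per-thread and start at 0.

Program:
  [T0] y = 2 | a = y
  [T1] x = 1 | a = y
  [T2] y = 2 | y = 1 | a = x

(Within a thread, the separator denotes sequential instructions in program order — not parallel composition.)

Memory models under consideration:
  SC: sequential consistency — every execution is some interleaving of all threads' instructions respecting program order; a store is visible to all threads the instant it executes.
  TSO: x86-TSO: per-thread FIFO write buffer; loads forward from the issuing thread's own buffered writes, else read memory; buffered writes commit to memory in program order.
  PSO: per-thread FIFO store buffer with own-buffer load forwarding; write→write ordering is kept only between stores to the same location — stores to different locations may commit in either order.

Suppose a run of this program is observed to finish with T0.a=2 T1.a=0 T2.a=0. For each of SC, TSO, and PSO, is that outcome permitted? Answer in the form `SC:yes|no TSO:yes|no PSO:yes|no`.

outcome vector order: (T0.a,T1.a,T2.a)
[SC] allowed = {101, 110, 111, 121, 201, 210, 211, 220, 221}
[TSO] allowed = {100, 101, 110, 111, 120, 121, 200, 201, 210, 211, 220, 221}
[PSO] allowed = {100, 101, 110, 111, 120, 121, 200, 201, 210, 211, 220, 221}
target 200 ∈ {TSO,PSO}

SC:no TSO:yes PSO:yes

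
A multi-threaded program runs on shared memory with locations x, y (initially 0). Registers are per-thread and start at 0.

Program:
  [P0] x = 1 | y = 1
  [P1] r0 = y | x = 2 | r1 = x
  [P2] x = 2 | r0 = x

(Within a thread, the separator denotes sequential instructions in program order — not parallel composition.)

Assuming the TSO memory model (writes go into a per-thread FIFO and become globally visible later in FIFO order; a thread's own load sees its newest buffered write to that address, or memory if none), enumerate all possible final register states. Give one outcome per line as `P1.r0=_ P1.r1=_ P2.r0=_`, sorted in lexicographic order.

outcome vector order: (P1.r0,P1.r1,P2.r0)
|TSO outcomes| = 6

P1.r0=0 P1.r1=1 P2.r0=1
P1.r0=0 P1.r1=1 P2.r0=2
P1.r0=0 P1.r1=2 P2.r0=1
P1.r0=0 P1.r1=2 P2.r0=2
P1.r0=1 P1.r1=2 P2.r0=1
P1.r0=1 P1.r1=2 P2.r0=2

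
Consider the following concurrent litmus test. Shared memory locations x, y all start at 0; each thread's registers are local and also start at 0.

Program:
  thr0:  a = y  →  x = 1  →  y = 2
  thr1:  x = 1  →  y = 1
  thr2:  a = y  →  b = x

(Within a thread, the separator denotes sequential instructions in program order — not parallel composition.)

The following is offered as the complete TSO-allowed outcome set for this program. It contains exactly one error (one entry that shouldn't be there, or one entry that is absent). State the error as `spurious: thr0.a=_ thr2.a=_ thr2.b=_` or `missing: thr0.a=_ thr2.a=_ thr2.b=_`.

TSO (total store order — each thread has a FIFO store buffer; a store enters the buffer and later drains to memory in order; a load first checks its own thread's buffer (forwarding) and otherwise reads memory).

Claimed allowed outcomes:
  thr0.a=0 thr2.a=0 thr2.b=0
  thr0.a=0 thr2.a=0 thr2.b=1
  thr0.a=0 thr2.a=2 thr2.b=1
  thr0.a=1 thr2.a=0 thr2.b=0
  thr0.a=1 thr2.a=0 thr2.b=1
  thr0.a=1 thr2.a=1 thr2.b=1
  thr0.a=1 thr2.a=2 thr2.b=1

missing: thr0.a=0 thr2.a=1 thr2.b=1

outcome vector order: (thr0.a,thr2.a,thr2.b)
TSO (8): 000; 001; 011; 021; 100; 101; 111; 121
TSO∖claimed = {011}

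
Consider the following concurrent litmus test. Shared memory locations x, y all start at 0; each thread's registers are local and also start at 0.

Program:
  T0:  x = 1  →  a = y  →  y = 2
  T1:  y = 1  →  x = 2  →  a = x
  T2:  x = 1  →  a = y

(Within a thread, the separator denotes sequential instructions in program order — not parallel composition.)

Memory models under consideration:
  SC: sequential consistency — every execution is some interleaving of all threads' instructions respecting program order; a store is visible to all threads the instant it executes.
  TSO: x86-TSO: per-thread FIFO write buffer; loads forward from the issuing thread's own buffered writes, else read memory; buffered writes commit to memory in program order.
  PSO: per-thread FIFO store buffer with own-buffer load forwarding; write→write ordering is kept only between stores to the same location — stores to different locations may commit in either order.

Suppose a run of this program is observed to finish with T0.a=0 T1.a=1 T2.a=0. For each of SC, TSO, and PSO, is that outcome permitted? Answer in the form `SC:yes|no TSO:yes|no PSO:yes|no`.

SC:no TSO:yes PSO:yes

outcome vector order: (T0.a,T1.a,T2.a)
SC (11): (0,1,1), (0,1,2), (0,2,0), (0,2,1), (0,2,2), (1,1,0), (1,1,1), (1,1,2), (1,2,0), (1,2,1), (1,2,2)
TSO (12): (0,1,0), (0,1,1), (0,1,2), (0,2,0), (0,2,1), (0,2,2), (1,1,0), (1,1,1), (1,1,2), (1,2,0), (1,2,1), (1,2,2)
PSO (12): (0,1,0), (0,1,1), (0,1,2), (0,2,0), (0,2,1), (0,2,2), (1,1,0), (1,1,1), (1,1,2), (1,2,0), (1,2,1), (1,2,2)
target (0,1,0) ∈ {TSO,PSO}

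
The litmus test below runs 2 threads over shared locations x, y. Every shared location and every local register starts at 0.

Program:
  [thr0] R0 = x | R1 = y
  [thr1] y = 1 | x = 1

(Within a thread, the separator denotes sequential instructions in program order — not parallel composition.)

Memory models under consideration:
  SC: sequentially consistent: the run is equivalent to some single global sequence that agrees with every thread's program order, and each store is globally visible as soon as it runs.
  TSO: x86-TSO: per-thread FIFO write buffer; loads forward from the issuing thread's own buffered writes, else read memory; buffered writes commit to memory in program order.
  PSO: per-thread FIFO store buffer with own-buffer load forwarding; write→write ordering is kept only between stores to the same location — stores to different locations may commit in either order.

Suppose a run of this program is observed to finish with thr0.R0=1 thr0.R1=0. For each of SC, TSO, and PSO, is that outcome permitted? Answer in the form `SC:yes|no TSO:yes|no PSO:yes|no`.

outcome vector order: (thr0.R0,thr0.R1)
under SC → 00; 01; 11
under TSO → 00; 01; 11
under PSO → 00; 01; 10; 11
target 10 ∈ {PSO}

SC:no TSO:no PSO:yes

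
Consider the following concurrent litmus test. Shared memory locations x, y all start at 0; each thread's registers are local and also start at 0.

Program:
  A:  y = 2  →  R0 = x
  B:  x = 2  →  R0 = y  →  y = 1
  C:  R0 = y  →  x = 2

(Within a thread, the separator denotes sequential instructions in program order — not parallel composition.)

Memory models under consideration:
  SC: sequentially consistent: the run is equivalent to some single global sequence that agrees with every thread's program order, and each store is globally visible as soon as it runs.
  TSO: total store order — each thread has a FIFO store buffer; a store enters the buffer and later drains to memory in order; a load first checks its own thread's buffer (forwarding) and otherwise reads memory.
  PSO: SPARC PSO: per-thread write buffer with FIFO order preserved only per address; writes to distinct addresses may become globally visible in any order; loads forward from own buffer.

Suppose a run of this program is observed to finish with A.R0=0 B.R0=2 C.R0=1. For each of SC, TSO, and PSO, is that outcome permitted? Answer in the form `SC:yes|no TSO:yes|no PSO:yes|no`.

SC:yes TSO:yes PSO:yes

outcome vector order: (A.R0,B.R0,C.R0)
under SC → 020 021 022 200 201 202 220 221 222
under TSO → 000 001 002 020 021 022 200 201 202 220 221 222
under PSO → 000 001 002 020 021 022 200 201 202 220 221 222
target 021 ∈ {SC,TSO,PSO}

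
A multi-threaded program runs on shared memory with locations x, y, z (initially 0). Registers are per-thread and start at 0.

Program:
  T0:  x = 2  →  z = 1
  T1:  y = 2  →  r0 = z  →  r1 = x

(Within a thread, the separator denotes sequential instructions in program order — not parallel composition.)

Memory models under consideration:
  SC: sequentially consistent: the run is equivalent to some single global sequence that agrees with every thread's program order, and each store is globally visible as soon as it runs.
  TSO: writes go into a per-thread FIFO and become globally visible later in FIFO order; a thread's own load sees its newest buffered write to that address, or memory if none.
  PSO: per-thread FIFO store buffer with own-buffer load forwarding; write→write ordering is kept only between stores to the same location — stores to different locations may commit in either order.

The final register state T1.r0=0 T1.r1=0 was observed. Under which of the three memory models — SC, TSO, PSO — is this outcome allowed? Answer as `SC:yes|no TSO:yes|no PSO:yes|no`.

SC:yes TSO:yes PSO:yes

outcome vector order: (T1.r0,T1.r1)
under SC → <0 0>, <0 2>, <1 2>
under TSO → <0 0>, <0 2>, <1 2>
under PSO → <0 0>, <0 2>, <1 0>, <1 2>
target <0 0> ∈ {SC,TSO,PSO}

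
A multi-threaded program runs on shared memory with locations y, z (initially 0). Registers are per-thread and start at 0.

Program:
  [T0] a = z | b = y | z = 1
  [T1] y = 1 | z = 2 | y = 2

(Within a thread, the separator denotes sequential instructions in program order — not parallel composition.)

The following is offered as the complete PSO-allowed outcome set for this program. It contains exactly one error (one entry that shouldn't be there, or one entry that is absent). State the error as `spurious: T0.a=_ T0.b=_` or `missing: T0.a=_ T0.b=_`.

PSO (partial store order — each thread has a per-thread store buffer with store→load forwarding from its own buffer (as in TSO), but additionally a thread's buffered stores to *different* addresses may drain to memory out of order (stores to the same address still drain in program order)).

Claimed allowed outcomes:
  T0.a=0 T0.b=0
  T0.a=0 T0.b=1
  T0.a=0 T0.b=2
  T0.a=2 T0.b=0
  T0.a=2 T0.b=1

outcome vector order: (T0.a,T0.b)
PSO (6): 00; 01; 02; 20; 21; 22
PSO∖claimed = {22}

missing: T0.a=2 T0.b=2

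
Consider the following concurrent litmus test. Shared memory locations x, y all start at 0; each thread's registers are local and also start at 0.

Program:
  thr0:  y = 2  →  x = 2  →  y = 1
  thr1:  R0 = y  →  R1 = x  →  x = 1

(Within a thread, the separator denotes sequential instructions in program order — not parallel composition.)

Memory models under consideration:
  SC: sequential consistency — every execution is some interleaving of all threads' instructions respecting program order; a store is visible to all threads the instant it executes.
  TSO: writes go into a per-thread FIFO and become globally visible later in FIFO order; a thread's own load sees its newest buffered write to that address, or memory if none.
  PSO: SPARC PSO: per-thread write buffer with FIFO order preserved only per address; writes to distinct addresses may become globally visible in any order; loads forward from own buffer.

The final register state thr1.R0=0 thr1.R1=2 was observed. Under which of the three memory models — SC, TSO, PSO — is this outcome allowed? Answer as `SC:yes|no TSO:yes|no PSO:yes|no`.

outcome vector order: (thr1.R0,thr1.R1)
[SC] allowed = {0/0, 0/2, 1/2, 2/0, 2/2}
[TSO] allowed = {0/0, 0/2, 1/2, 2/0, 2/2}
[PSO] allowed = {0/0, 0/2, 1/0, 1/2, 2/0, 2/2}
target 0/2 ∈ {SC,TSO,PSO}

SC:yes TSO:yes PSO:yes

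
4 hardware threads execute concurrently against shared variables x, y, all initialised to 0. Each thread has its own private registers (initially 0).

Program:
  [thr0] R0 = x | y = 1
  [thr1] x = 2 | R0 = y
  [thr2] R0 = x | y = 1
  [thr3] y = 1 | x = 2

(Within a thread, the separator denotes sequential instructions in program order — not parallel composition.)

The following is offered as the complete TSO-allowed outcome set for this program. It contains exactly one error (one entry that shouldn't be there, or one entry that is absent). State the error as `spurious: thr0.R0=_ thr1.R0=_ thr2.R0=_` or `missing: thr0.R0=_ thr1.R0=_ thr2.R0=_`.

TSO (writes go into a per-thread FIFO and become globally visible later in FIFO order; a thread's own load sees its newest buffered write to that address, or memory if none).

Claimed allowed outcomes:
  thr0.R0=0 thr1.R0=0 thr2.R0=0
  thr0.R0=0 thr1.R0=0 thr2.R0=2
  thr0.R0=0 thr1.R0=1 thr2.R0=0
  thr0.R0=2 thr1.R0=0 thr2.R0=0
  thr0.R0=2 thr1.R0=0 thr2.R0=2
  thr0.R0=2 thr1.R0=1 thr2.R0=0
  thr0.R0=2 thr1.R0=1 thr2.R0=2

outcome vector order: (thr0.R0,thr1.R0,thr2.R0)
under TSO → <0 0 0>; <0 0 2>; <0 1 0>; <0 1 2>; <2 0 0>; <2 0 2>; <2 1 0>; <2 1 2>
TSO∖claimed = {<0 1 2>}

missing: thr0.R0=0 thr1.R0=1 thr2.R0=2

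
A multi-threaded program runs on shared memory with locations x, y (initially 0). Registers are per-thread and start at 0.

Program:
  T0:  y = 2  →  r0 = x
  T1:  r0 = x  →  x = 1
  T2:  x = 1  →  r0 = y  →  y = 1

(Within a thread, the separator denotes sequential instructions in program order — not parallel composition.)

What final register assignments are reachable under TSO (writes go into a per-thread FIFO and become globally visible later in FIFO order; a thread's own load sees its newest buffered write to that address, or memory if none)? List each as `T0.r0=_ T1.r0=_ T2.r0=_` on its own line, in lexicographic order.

outcome vector order: (T0.r0,T1.r0,T2.r0)
|TSO outcomes| = 8

T0.r0=0 T1.r0=0 T2.r0=0
T0.r0=0 T1.r0=0 T2.r0=2
T0.r0=0 T1.r0=1 T2.r0=0
T0.r0=0 T1.r0=1 T2.r0=2
T0.r0=1 T1.r0=0 T2.r0=0
T0.r0=1 T1.r0=0 T2.r0=2
T0.r0=1 T1.r0=1 T2.r0=0
T0.r0=1 T1.r0=1 T2.r0=2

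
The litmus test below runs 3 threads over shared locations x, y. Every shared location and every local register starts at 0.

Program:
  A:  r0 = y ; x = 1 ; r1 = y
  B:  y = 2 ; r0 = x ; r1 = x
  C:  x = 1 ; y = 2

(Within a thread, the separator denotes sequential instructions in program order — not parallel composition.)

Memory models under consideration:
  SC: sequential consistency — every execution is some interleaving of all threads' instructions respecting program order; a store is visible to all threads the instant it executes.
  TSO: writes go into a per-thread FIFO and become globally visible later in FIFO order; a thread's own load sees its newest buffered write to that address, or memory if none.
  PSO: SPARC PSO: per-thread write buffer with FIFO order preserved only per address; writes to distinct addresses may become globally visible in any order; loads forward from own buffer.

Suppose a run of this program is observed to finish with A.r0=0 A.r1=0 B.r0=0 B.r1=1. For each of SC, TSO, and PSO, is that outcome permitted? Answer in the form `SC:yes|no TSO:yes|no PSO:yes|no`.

outcome vector order: (A.r0,A.r1,B.r0,B.r1)
under SC → 0/0/1/1; 0/2/0/0; 0/2/0/1; 0/2/1/1; 2/2/0/0; 2/2/0/1; 2/2/1/1
under TSO → 0/0/0/0; 0/0/0/1; 0/0/1/1; 0/2/0/0; 0/2/0/1; 0/2/1/1; 2/2/0/0; 2/2/0/1; 2/2/1/1
under PSO → 0/0/0/0; 0/0/0/1; 0/0/1/1; 0/2/0/0; 0/2/0/1; 0/2/1/1; 2/2/0/0; 2/2/0/1; 2/2/1/1
target 0/0/0/1 ∈ {TSO,PSO}

SC:no TSO:yes PSO:yes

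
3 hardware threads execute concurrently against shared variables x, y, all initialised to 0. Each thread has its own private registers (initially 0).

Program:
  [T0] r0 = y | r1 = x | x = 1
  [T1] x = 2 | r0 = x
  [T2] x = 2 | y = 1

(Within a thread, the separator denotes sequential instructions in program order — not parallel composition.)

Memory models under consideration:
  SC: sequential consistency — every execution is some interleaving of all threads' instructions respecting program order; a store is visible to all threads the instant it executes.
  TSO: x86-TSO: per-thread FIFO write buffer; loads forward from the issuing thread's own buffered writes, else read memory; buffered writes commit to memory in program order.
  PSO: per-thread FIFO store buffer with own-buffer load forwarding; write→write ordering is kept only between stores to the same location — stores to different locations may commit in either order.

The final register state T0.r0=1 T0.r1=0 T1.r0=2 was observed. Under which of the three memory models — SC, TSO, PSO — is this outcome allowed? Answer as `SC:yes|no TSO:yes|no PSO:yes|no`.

SC:no TSO:no PSO:yes

outcome vector order: (T0.r0,T0.r1,T1.r0)
SC: 6 outcomes — {(0,0,1) (0,0,2) (0,2,1) (0,2,2) (1,2,1) (1,2,2)}
TSO: 6 outcomes — {(0,0,1) (0,0,2) (0,2,1) (0,2,2) (1,2,1) (1,2,2)}
PSO: 8 outcomes — {(0,0,1) (0,0,2) (0,2,1) (0,2,2) (1,0,1) (1,0,2) (1,2,1) (1,2,2)}
target (1,0,2) ∈ {PSO}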